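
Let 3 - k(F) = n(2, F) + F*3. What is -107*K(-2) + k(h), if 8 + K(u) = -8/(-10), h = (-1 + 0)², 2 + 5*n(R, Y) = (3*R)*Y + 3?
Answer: 769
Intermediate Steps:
n(R, Y) = ⅕ + 3*R*Y/5 (n(R, Y) = -⅖ + ((3*R)*Y + 3)/5 = -⅖ + (3*R*Y + 3)/5 = -⅖ + (3 + 3*R*Y)/5 = -⅖ + (⅗ + 3*R*Y/5) = ⅕ + 3*R*Y/5)
h = 1 (h = (-1)² = 1)
K(u) = -36/5 (K(u) = -8 - 8/(-10) = -8 - 8*(-⅒) = -8 + ⅘ = -36/5)
k(F) = 14/5 - 21*F/5 (k(F) = 3 - ((⅕ + (⅗)*2*F) + F*3) = 3 - ((⅕ + 6*F/5) + 3*F) = 3 - (⅕ + 21*F/5) = 3 + (-⅕ - 21*F/5) = 14/5 - 21*F/5)
-107*K(-2) + k(h) = -107*(-36/5) + (14/5 - 21/5*1) = 3852/5 + (14/5 - 21/5) = 3852/5 - 7/5 = 769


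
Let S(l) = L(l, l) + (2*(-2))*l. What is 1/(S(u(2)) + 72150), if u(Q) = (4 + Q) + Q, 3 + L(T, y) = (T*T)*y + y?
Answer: 1/72635 ≈ 1.3767e-5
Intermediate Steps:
L(T, y) = -3 + y + y*T² (L(T, y) = -3 + ((T*T)*y + y) = -3 + (T²*y + y) = -3 + (y*T² + y) = -3 + (y + y*T²) = -3 + y + y*T²)
u(Q) = 4 + 2*Q
S(l) = -3 + l³ - 3*l (S(l) = (-3 + l + l*l²) + (2*(-2))*l = (-3 + l + l³) - 4*l = -3 + l³ - 3*l)
1/(S(u(2)) + 72150) = 1/((-3 + (4 + 2*2)³ - 3*(4 + 2*2)) + 72150) = 1/((-3 + (4 + 4)³ - 3*(4 + 4)) + 72150) = 1/((-3 + 8³ - 3*8) + 72150) = 1/((-3 + 512 - 24) + 72150) = 1/(485 + 72150) = 1/72635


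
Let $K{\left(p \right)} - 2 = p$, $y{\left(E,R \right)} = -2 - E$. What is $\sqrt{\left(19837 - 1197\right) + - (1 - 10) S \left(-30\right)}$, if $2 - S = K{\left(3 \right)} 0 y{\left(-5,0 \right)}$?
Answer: $10 \sqrt{181} \approx 134.54$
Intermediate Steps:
$K{\left(p \right)} = 2 + p$
$S = 2$ ($S = 2 - \left(2 + 3\right) 0 \left(-2 - -5\right) = 2 - 5 \cdot 0 \left(-2 + 5\right) = 2 - 0 \cdot 3 = 2 - 0 = 2 + 0 = 2$)
$\sqrt{\left(19837 - 1197\right) + - (1 - 10) S \left(-30\right)} = \sqrt{\left(19837 - 1197\right) + - (1 - 10) 2 \left(-30\right)} = \sqrt{18640 + - (1 - 10) 2 \left(-30\right)} = \sqrt{18640 + \left(-1\right) \left(-9\right) 2 \left(-30\right)} = \sqrt{18640 + 9 \cdot 2 \left(-30\right)} = \sqrt{18640 + 18 \left(-30\right)} = \sqrt{18640 - 540} = \sqrt{18100} = 10 \sqrt{181}$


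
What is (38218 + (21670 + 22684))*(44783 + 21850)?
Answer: 5502020076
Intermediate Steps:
(38218 + (21670 + 22684))*(44783 + 21850) = (38218 + 44354)*66633 = 82572*66633 = 5502020076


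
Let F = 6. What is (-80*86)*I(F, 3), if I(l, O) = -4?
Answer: 27520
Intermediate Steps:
(-80*86)*I(F, 3) = -80*86*(-4) = -6880*(-4) = 27520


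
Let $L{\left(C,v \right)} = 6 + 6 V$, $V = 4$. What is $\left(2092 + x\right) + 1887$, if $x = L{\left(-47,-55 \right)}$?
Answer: $4009$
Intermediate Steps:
$L{\left(C,v \right)} = 30$ ($L{\left(C,v \right)} = 6 + 6 \cdot 4 = 6 + 24 = 30$)
$x = 30$
$\left(2092 + x\right) + 1887 = \left(2092 + 30\right) + 1887 = 2122 + 1887 = 4009$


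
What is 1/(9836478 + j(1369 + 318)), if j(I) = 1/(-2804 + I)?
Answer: 1117/10987345925 ≈ 1.0166e-7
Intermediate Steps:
1/(9836478 + j(1369 + 318)) = 1/(9836478 + 1/(-2804 + (1369 + 318))) = 1/(9836478 + 1/(-2804 + 1687)) = 1/(9836478 + 1/(-1117)) = 1/(9836478 - 1/1117) = 1/(10987345925/1117) = 1117/10987345925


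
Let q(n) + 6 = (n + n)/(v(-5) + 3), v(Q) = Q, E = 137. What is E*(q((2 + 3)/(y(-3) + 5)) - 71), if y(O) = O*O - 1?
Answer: -137822/13 ≈ -10602.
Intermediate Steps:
y(O) = -1 + O² (y(O) = O² - 1 = -1 + O²)
q(n) = -6 - n (q(n) = -6 + (n + n)/(-5 + 3) = -6 + (2*n)/(-2) = -6 + (2*n)*(-½) = -6 - n)
E*(q((2 + 3)/(y(-3) + 5)) - 71) = 137*((-6 - (2 + 3)/((-1 + (-3)²) + 5)) - 71) = 137*((-6 - 5/((-1 + 9) + 5)) - 71) = 137*((-6 - 5/(8 + 5)) - 71) = 137*((-6 - 5/13) - 71) = 137*(-83/13 - 71) = 137*(-1006/13) = -137822/13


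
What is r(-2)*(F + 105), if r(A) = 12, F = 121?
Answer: 2712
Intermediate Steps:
r(-2)*(F + 105) = 12*(121 + 105) = 12*226 = 2712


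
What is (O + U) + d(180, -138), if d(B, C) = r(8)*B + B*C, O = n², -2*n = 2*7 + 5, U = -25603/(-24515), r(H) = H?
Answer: -2285651673/98060 ≈ -23309.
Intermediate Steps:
U = 25603/24515 (U = -25603*(-1/24515) = 25603/24515 ≈ 1.0444)
n = -19/2 (n = -(2*7 + 5)/2 = -(14 + 5)/2 = -½*19 = -19/2 ≈ -9.5000)
O = 361/4 (O = (-19/2)² = 361/4 ≈ 90.250)
d(B, C) = 8*B + B*C
(O + U) + d(180, -138) = (361/4 + 25603/24515) + 180*(8 - 138) = 8952327/98060 + 180*(-130) = 8952327/98060 - 23400 = -2285651673/98060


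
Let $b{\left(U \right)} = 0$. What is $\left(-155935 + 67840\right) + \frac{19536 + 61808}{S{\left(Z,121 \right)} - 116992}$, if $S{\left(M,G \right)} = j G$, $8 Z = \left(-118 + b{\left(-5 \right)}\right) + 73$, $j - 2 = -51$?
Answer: $- \frac{10828806839}{122921} \approx -88096.0$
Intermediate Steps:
$j = -49$ ($j = 2 - 51 = -49$)
$Z = - \frac{45}{8}$ ($Z = \frac{\left(-118 + 0\right) + 73}{8} = \frac{-118 + 73}{8} = \frac{1}{8} \left(-45\right) = - \frac{45}{8} \approx -5.625$)
$S{\left(M,G \right)} = - 49 G$
$\left(-155935 + 67840\right) + \frac{19536 + 61808}{S{\left(Z,121 \right)} - 116992} = \left(-155935 + 67840\right) + \frac{19536 + 61808}{\left(-49\right) 121 - 116992} = -88095 + \frac{81344}{-5929 - 116992} = -88095 + \frac{81344}{-122921} = -88095 + 81344 \left(- \frac{1}{122921}\right) = -88095 - \frac{81344}{122921} = - \frac{10828806839}{122921}$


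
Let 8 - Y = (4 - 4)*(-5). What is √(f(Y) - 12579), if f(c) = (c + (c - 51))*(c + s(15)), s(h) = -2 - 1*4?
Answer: I*√12649 ≈ 112.47*I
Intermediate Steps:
s(h) = -6 (s(h) = -2 - 4 = -6)
Y = 8 (Y = 8 - (4 - 4)*(-5) = 8 - 0*(-5) = 8 - 1*0 = 8 + 0 = 8)
f(c) = (-51 + 2*c)*(-6 + c) (f(c) = (c + (c - 51))*(c - 6) = (c + (-51 + c))*(-6 + c) = (-51 + 2*c)*(-6 + c))
√(f(Y) - 12579) = √((306 - 63*8 + 2*8²) - 12579) = √((306 - 504 + 2*64) - 12579) = √((306 - 504 + 128) - 12579) = √(-70 - 12579) = √(-12649) = I*√12649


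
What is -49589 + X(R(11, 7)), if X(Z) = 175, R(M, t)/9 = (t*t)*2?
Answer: -49414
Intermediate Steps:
R(M, t) = 18*t² (R(M, t) = 9*((t*t)*2) = 9*(t²*2) = 9*(2*t²) = 18*t²)
-49589 + X(R(11, 7)) = -49589 + 175 = -49414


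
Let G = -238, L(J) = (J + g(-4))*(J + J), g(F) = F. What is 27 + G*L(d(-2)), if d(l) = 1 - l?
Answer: 1455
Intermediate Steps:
L(J) = 2*J*(-4 + J) (L(J) = (J - 4)*(J + J) = (-4 + J)*(2*J) = 2*J*(-4 + J))
27 + G*L(d(-2)) = 27 - 476*(1 - 1*(-2))*(-4 + (1 - 1*(-2))) = 27 - 476*(1 + 2)*(-4 + (1 + 2)) = 27 - 476*3*(-4 + 3) = 27 - 476*3*(-1) = 27 - 238*(-6) = 27 + 1428 = 1455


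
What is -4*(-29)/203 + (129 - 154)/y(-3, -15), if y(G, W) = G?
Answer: 187/21 ≈ 8.9048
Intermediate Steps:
-4*(-29)/203 + (129 - 154)/y(-3, -15) = -4*(-29)/203 + (129 - 154)/(-3) = 116*(1/203) - 25*(-⅓) = 4/7 + 25/3 = 187/21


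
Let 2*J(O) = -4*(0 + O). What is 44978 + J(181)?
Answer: 44616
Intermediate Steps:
J(O) = -2*O (J(O) = (-4*(0 + O))/2 = (-4*O)/2 = -2*O)
44978 + J(181) = 44978 - 2*181 = 44978 - 362 = 44616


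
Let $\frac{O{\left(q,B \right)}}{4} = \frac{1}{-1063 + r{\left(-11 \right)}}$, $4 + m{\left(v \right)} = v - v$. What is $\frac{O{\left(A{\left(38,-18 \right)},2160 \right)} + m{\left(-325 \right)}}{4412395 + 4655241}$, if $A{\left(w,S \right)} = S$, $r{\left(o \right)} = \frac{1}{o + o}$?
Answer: $- \frac{23409}{53016200783} \approx -4.4154 \cdot 10^{-7}$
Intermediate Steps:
$m{\left(v \right)} = -4$ ($m{\left(v \right)} = -4 + \left(v - v\right) = -4 + 0 = -4$)
$r{\left(o \right)} = \frac{1}{2 o}$
$O{\left(q,B \right)} = - \frac{88}{23387}$ ($O{\left(q,B \right)} = \frac{4}{-1063 + \frac{1}{2 \left(-11\right)}} = \frac{4}{-1063 + \frac{1}{2} \left(- \frac{1}{11}\right)} = \frac{4}{-1063 - \frac{1}{22}} = \frac{4}{- \frac{23387}{22}} = 4 \left(- \frac{22}{23387}\right) = - \frac{88}{23387}$)
$\frac{O{\left(A{\left(38,-18 \right)},2160 \right)} + m{\left(-325 \right)}}{4412395 + 4655241} = \frac{- \frac{88}{23387} - 4}{4412395 + 4655241} = - \frac{93636}{23387 \cdot 9067636} = \left(- \frac{93636}{23387}\right) \frac{1}{9067636} = - \frac{23409}{53016200783}$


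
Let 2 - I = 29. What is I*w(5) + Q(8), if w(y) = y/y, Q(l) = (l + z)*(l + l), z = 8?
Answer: 229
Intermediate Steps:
Q(l) = 2*l*(8 + l) (Q(l) = (l + 8)*(l + l) = (8 + l)*(2*l) = 2*l*(8 + l))
I = -27 (I = 2 - 1*29 = 2 - 29 = -27)
w(y) = 1
I*w(5) + Q(8) = -27*1 + 2*8*(8 + 8) = -27 + 2*8*16 = -27 + 256 = 229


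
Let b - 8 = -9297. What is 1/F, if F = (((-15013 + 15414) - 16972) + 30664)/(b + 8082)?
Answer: -71/829 ≈ -0.085645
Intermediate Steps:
b = -9289 (b = 8 - 9297 = -9289)
F = -829/71 (F = (((-15013 + 15414) - 16972) + 30664)/(-9289 + 8082) = ((401 - 16972) + 30664)/(-1207) = (-16571 + 30664)*(-1/1207) = 14093*(-1/1207) = -829/71 ≈ -11.676)
1/F = 1/(-829/71) = -71/829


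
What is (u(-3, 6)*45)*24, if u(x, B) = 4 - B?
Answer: -2160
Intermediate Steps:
(u(-3, 6)*45)*24 = ((4 - 1*6)*45)*24 = ((4 - 6)*45)*24 = -2*45*24 = -90*24 = -2160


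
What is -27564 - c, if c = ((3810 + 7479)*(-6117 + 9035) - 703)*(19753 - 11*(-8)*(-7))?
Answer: -630384270627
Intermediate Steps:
c = 630384243063 (c = (11289*2918 - 703)*(19753 + 88*(-7)) = (32941302 - 703)*(19753 - 616) = 32940599*19137 = 630384243063)
-27564 - c = -27564 - 1*630384243063 = -27564 - 630384243063 = -630384270627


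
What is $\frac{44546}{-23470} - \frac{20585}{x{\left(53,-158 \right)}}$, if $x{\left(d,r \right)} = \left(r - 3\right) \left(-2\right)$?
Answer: $- \frac{10814647}{164290} \approx -65.827$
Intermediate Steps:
$x{\left(d,r \right)} = 6 - 2 r$ ($x{\left(d,r \right)} = \left(-3 + r\right) \left(-2\right) = 6 - 2 r$)
$\frac{44546}{-23470} - \frac{20585}{x{\left(53,-158 \right)}} = \frac{44546}{-23470} - \frac{20585}{6 - -316} = 44546 \left(- \frac{1}{23470}\right) - \frac{20585}{6 + 316} = - \frac{22273}{11735} - \frac{20585}{322} = - \frac{22273}{11735} - \frac{895}{14} = - \frac{10814647}{164290}$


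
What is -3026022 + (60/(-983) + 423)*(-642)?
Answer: -3241490484/983 ≈ -3.2975e+6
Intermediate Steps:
-3026022 + (60/(-983) + 423)*(-642) = -3026022 + (60*(-1/983) + 423)*(-642) = -3026022 + (-60/983 + 423)*(-642) = -3026022 + (415749/983)*(-642) = -3026022 - 266910858/983 = -3241490484/983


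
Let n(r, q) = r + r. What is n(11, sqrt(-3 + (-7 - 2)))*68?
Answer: 1496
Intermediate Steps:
n(r, q) = 2*r
n(11, sqrt(-3 + (-7 - 2)))*68 = (2*11)*68 = 22*68 = 1496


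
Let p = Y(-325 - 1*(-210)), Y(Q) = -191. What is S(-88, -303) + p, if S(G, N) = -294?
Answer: -485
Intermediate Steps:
p = -191
S(-88, -303) + p = -294 - 191 = -485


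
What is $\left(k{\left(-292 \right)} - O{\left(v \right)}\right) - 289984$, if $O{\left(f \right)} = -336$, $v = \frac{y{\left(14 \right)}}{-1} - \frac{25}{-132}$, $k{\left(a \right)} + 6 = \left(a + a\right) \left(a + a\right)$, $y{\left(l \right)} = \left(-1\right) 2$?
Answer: $51402$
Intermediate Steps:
$y{\left(l \right)} = -2$
$k{\left(a \right)} = -6 + 4 a^{2}$ ($k{\left(a \right)} = -6 + \left(a + a\right) \left(a + a\right) = -6 + 2 a 2 a = -6 + 4 a^{2}$)
$v = \frac{289}{132}$ ($v = - \frac{2}{-1} - \frac{25}{-132} = \left(-2\right) \left(-1\right) - - \frac{25}{132} = 2 + \frac{25}{132} = \frac{289}{132} \approx 2.1894$)
$\left(k{\left(-292 \right)} - O{\left(v \right)}\right) - 289984 = \left(\left(-6 + 4 \left(-292\right)^{2}\right) - -336\right) - 289984 = \left(\left(-6 + 4 \cdot 85264\right) + 336\right) - 289984 = \left(\left(-6 + 341056\right) + 336\right) - 289984 = \left(341050 + 336\right) - 289984 = 341386 - 289984 = 51402$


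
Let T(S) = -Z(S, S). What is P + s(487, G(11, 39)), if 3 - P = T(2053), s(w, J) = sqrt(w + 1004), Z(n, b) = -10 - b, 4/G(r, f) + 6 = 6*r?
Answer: -2060 + sqrt(1491) ≈ -2021.4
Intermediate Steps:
G(r, f) = 4/(-6 + 6*r)
s(w, J) = sqrt(1004 + w)
T(S) = 10 + S (T(S) = -(-10 - S) = 10 + S)
P = -2060 (P = 3 - (10 + 2053) = 3 - 1*2063 = 3 - 2063 = -2060)
P + s(487, G(11, 39)) = -2060 + sqrt(1004 + 487) = -2060 + sqrt(1491)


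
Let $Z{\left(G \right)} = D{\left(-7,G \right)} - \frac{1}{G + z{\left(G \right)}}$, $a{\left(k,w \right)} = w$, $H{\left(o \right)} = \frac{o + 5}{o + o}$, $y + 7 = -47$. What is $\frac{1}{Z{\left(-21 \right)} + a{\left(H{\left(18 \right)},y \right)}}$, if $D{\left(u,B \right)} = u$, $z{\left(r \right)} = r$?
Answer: $- \frac{42}{2561} \approx -0.0164$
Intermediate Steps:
$y = -54$ ($y = -7 - 47 = -54$)
$H{\left(o \right)} = \frac{5 + o}{2 o}$
$Z{\left(G \right)} = -7 - \frac{1}{2 G}$ ($Z{\left(G \right)} = -7 - \frac{1}{G + G} = -7 - \frac{1}{2 G}$)
$\frac{1}{Z{\left(-21 \right)} + a{\left(H{\left(18 \right)},y \right)}} = \frac{1}{\left(-7 - \frac{1}{2 \left(-21\right)}\right) - 54} = \frac{1}{\left(-7 - - \frac{1}{42}\right) - 54} = \frac{1}{\left(-7 + \frac{1}{42}\right) - 54} = \frac{1}{- \frac{293}{42} - 54} = \frac{1}{- \frac{2561}{42}} = - \frac{42}{2561}$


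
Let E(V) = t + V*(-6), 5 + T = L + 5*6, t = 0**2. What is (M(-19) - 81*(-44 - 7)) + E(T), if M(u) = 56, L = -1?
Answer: 4043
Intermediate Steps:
t = 0
T = 24 (T = -5 + (-1 + 5*6) = -5 + (-1 + 30) = -5 + 29 = 24)
E(V) = -6*V (E(V) = 0 + V*(-6) = 0 - 6*V = -6*V)
(M(-19) - 81*(-44 - 7)) + E(T) = (56 - 81*(-44 - 7)) - 6*24 = (56 - 81*(-51)) - 144 = (56 + 4131) - 144 = 4187 - 144 = 4043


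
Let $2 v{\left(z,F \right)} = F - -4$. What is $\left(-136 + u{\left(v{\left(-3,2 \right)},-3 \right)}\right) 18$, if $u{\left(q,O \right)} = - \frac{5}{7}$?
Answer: $- \frac{17226}{7} \approx -2460.9$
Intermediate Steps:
$v{\left(z,F \right)} = 2 + \frac{F}{2}$ ($v{\left(z,F \right)} = \frac{F - -4}{2} = \frac{F + 4}{2} = \frac{4 + F}{2} = 2 + \frac{F}{2}$)
$u{\left(q,O \right)} = - \frac{5}{7}$ ($u{\left(q,O \right)} = \left(-5\right) \frac{1}{7} = - \frac{5}{7}$)
$\left(-136 + u{\left(v{\left(-3,2 \right)},-3 \right)}\right) 18 = \left(-136 - \frac{5}{7}\right) 18 = \left(- \frac{957}{7}\right) 18 = - \frac{17226}{7}$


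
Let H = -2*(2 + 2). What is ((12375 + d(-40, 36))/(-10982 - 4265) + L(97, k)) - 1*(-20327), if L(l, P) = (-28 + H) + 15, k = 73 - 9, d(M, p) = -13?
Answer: 309593220/15247 ≈ 20305.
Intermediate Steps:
H = -8 (H = -2*4 = -8)
k = 64
L(l, P) = -21 (L(l, P) = (-28 - 8) + 15 = -36 + 15 = -21)
((12375 + d(-40, 36))/(-10982 - 4265) + L(97, k)) - 1*(-20327) = ((12375 - 13)/(-10982 - 4265) - 21) - 1*(-20327) = (12362/(-15247) - 21) + 20327 = (12362*(-1/15247) - 21) + 20327 = (-12362/15247 - 21) + 20327 = -332549/15247 + 20327 = 309593220/15247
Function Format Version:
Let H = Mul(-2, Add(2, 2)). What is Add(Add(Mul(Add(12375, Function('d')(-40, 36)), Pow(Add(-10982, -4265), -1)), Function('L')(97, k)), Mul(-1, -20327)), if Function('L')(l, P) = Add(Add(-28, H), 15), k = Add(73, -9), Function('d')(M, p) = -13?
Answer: Rational(309593220, 15247) ≈ 20305.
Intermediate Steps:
H = -8 (H = Mul(-2, 4) = -8)
k = 64
Function('L')(l, P) = -21 (Function('L')(l, P) = Add(Add(-28, -8), 15) = Add(-36, 15) = -21)
Add(Add(Mul(Add(12375, Function('d')(-40, 36)), Pow(Add(-10982, -4265), -1)), Function('L')(97, k)), Mul(-1, -20327)) = Add(Add(Mul(Add(12375, -13), Pow(Add(-10982, -4265), -1)), -21), Mul(-1, -20327)) = Add(Add(Mul(12362, Pow(-15247, -1)), -21), 20327) = Add(Add(Mul(12362, Rational(-1, 15247)), -21), 20327) = Add(Add(Rational(-12362, 15247), -21), 20327) = Add(Rational(-332549, 15247), 20327) = Rational(309593220, 15247)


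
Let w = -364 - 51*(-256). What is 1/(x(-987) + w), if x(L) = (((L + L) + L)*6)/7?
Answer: 1/10154 ≈ 9.8483e-5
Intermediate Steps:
w = 12692 (w = -364 + 13056 = 12692)
x(L) = 18*L/7 (x(L) = ((2*L + L)*6)*(⅐) = ((3*L)*6)*(⅐) = (18*L)*(⅐) = 18*L/7)
1/(x(-987) + w) = 1/((18/7)*(-987) + 12692) = 1/(-2538 + 12692) = 1/10154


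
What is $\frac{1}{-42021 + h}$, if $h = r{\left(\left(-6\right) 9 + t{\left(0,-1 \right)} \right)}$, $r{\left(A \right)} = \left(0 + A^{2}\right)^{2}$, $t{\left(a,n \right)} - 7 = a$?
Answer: $\frac{1}{4837660} \approx 2.0671 \cdot 10^{-7}$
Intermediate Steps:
$t{\left(a,n \right)} = 7 + a$
$r{\left(A \right)} = A^{4}$ ($r{\left(A \right)} = \left(A^{2}\right)^{2} = A^{4}$)
$h = 4879681$ ($h = \left(\left(-6\right) 9 + \left(7 + 0\right)\right)^{4} = \left(-54 + 7\right)^{4} = \left(-47\right)^{4} = 4879681$)
$\frac{1}{-42021 + h} = \frac{1}{-42021 + 4879681} = \frac{1}{4837660}$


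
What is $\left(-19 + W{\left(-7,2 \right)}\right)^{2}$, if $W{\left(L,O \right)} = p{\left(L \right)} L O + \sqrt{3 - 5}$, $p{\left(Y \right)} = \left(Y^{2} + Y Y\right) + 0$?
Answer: $\left(1391 - i \sqrt{2}\right)^{2} \approx 1.9349 \cdot 10^{6} - 3934.0 i$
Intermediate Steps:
$p{\left(Y \right)} = 2 Y^{2}$ ($p{\left(Y \right)} = \left(Y^{2} + Y^{2}\right) + 0 = 2 Y^{2} + 0 = 2 Y^{2}$)
$W{\left(L,O \right)} = i \sqrt{2} + 2 O L^{3}$ ($W{\left(L,O \right)} = 2 L^{2} L O + \sqrt{3 - 5} = 2 L^{3} O + \sqrt{-2} = 2 O L^{3} + i \sqrt{2} = i \sqrt{2} + 2 O L^{3}$)
$\left(-19 + W{\left(-7,2 \right)}\right)^{2} = \left(-19 + \left(i \sqrt{2} + 2 \cdot 2 \left(-7\right)^{3}\right)\right)^{2} = \left(-19 + \left(i \sqrt{2} + 2 \cdot 2 \left(-343\right)\right)\right)^{2} = \left(-19 - \left(1372 - i \sqrt{2}\right)\right)^{2} = \left(-1391 + i \sqrt{2}\right)^{2}$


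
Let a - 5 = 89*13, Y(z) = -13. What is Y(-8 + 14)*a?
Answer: -15106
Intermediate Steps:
a = 1162 (a = 5 + 89*13 = 5 + 1157 = 1162)
Y(-8 + 14)*a = -13*1162 = -15106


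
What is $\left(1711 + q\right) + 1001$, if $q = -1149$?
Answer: $1563$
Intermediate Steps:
$\left(1711 + q\right) + 1001 = \left(1711 - 1149\right) + 1001 = 562 + 1001 = 1563$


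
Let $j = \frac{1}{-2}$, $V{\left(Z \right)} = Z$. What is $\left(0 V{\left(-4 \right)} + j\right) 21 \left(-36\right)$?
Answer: $378$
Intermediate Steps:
$j = - \frac{1}{2} \approx -0.5$
$\left(0 V{\left(-4 \right)} + j\right) 21 \left(-36\right) = \left(0 \left(-4\right) - \frac{1}{2}\right) 21 \left(-36\right) = \left(0 - \frac{1}{2}\right) 21 \left(-36\right) = \left(- \frac{1}{2}\right) 21 \left(-36\right) = \left(- \frac{21}{2}\right) \left(-36\right) = 378$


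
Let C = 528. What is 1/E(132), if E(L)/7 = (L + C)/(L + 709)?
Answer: 841/4620 ≈ 0.18203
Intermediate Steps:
E(L) = 7*(528 + L)/(709 + L) (E(L) = 7*((L + 528)/(L + 709)) = 7*((528 + L)/(709 + L)) = 7*(528 + L)/(709 + L))
1/E(132) = 1/(7*(528 + 132)/(709 + 132)) = 1/(7*660/841) = 1/(7*(1/841)*660) = 1/(4620/841) = 841/4620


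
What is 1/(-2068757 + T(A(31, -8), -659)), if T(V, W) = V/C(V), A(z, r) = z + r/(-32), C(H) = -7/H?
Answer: -112/231716409 ≈ -4.8335e-7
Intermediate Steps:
A(z, r) = z - r/32 (A(z, r) = z + r*(-1/32) = z - r/32)
T(V, W) = -V²/7 (T(V, W) = V/((-7/V)) = V*(-V/7) = -V²/7)
1/(-2068757 + T(A(31, -8), -659)) = 1/(-2068757 - (31 - 1/32*(-8))²/7) = 1/(-2068757 - (31 + ¼)²/7) = 1/(-2068757 - (125/4)²/7) = 1/(-2068757 - ⅐*15625/16) = 1/(-2068757 - 15625/112) = 1/(-231716409/112) = -112/231716409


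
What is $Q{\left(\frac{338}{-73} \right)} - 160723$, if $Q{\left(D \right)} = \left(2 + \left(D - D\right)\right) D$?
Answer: $- \frac{11733455}{73} \approx -1.6073 \cdot 10^{5}$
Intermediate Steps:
$Q{\left(D \right)} = 2 D$ ($Q{\left(D \right)} = \left(2 + 0\right) D = 2 D$)
$Q{\left(\frac{338}{-73} \right)} - 160723 = 2 \frac{338}{-73} - 160723 = 2 \cdot 338 \left(- \frac{1}{73}\right) - 160723 = 2 \left(- \frac{338}{73}\right) - 160723 = - \frac{676}{73} - 160723 = - \frac{11733455}{73}$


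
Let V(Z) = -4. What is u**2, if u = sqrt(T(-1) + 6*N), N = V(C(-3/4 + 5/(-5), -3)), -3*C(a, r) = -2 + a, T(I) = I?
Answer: -25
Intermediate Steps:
C(a, r) = 2/3 - a/3 (C(a, r) = -(-2 + a)/3 = 2/3 - a/3)
N = -4
u = 5*I (u = sqrt(-1 + 6*(-4)) = sqrt(-1 - 24) = sqrt(-25) = 5*I ≈ 5.0*I)
u**2 = (5*I)**2 = -25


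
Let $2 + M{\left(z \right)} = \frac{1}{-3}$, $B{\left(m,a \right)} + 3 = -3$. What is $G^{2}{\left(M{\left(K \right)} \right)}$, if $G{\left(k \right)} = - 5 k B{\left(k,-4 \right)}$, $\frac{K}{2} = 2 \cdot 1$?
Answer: $4900$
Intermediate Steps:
$K = 4$ ($K = 2 \cdot 2 \cdot 1 = 2 \cdot 2 = 4$)
$B{\left(m,a \right)} = -6$ ($B{\left(m,a \right)} = -3 - 3 = -6$)
$M{\left(z \right)} = - \frac{7}{3}$ ($M{\left(z \right)} = -2 + \frac{1}{-3} = -2 - \frac{1}{3} = - \frac{7}{3}$)
$G{\left(k \right)} = 30 k$ ($G{\left(k \right)} = - 5 k \left(-6\right) = 30 k$)
$G^{2}{\left(M{\left(K \right)} \right)} = \left(30 \left(- \frac{7}{3}\right)\right)^{2} = \left(-70\right)^{2} = 4900$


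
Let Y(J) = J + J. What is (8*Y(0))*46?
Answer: 0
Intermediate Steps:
Y(J) = 2*J
(8*Y(0))*46 = (8*(2*0))*46 = (8*0)*46 = 0*46 = 0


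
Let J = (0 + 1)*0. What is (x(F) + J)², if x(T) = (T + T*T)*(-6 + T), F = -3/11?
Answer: 2742336/1771561 ≈ 1.5480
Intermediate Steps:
F = -3/11 (F = -3*1/11 = -3/11 ≈ -0.27273)
x(T) = (-6 + T)*(T + T²) (x(T) = (T + T²)*(-6 + T) = (-6 + T)*(T + T²))
J = 0 (J = 1*0 = 0)
(x(F) + J)² = (-3*(-6 + (-3/11)² - 5*(-3/11))/11 + 0)² = (-3*(-6 + 9/121 + 15/11)/11 + 0)² = (-3/11*(-552/121) + 0)² = (1656/1331 + 0)² = (1656/1331)² = 2742336/1771561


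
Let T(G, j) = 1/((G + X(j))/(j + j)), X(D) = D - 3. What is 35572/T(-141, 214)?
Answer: 622510/107 ≈ 5817.9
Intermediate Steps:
X(D) = -3 + D
T(G, j) = 2*j/(-3 + G + j) (T(G, j) = 1/((G + (-3 + j))/(j + j)) = 1/((-3 + G + j)/((2*j))) = 1/((-3 + G + j)*(1/(2*j))) = 1/((-3 + G + j)/(2*j)) = 2*j/(-3 + G + j))
35572/T(-141, 214) = 35572/((2*214/(-3 - 141 + 214))) = 35572/((2*214/70)) = 35572/((2*214*(1/70))) = 35572/(214/35) = 35572*(35/214) = 622510/107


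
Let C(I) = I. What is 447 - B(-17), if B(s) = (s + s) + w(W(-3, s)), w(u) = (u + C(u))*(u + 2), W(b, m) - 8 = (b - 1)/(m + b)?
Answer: 7843/25 ≈ 313.72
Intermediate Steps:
W(b, m) = 8 + (-1 + b)/(b + m) (W(b, m) = 8 + (b - 1)/(m + b) = 8 + (-1 + b)/(b + m))
w(u) = 2*u*(2 + u) (w(u) = (u + u)*(u + 2) = (2*u)*(2 + u) = 2*u*(2 + u))
B(s) = 2*s + 2*(-28 + 8*s)*(2 + (-28 + 8*s)/(-3 + s))/(-3 + s) (B(s) = (s + s) + 2*((-1 + 8*s + 9*(-3))/(-3 + s))*(2 + (-1 + 8*s + 9*(-3))/(-3 + s)) = 2*s + 2*((-1 + 8*s - 27)/(-3 + s))*(2 + (-1 + 8*s - 27)/(-3 + s)) = 2*s + 2*((-28 + 8*s)/(-3 + s))*(2 + (-28 + 8*s)/(-3 + s)) = 2*s + 2*(-28 + 8*s)*(2 + (-28 + 8*s)/(-3 + s))/(-3 + s))
447 - B(-17) = 447 - 2*(952 + (-17)³ - 543*(-17) + 74*(-17)²)/(9 + (-17)² - 6*(-17)) = 447 - 2*(952 - 4913 + 9231 + 74*289)/(9 + 289 + 102) = 447 - 2*(952 - 4913 + 9231 + 21386)/400 = 447 - 2*26656/400 = 447 - 1*3332/25 = 447 - 3332/25 = 7843/25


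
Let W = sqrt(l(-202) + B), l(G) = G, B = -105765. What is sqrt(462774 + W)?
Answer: sqrt(462774 + I*sqrt(105967)) ≈ 680.28 + 0.239*I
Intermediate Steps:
W = I*sqrt(105967) (W = sqrt(-202 - 105765) = sqrt(-105967) = I*sqrt(105967) ≈ 325.53*I)
sqrt(462774 + W) = sqrt(462774 + I*sqrt(105967))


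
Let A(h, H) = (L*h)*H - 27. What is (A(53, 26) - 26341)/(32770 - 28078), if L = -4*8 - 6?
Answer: -6561/391 ≈ -16.780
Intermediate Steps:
L = -38 (L = -32 - 6 = -38)
A(h, H) = -27 - 38*H*h (A(h, H) = (-38*h)*H - 27 = -38*H*h - 27 = -27 - 38*H*h)
(A(53, 26) - 26341)/(32770 - 28078) = ((-27 - 38*26*53) - 26341)/(32770 - 28078) = ((-27 - 52364) - 26341)/4692 = (-52391 - 26341)*(1/4692) = -78732*1/4692 = -6561/391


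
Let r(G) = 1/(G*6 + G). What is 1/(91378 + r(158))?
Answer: 1106/101064069 ≈ 1.0944e-5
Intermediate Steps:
r(G) = 1/(7*G) (r(G) = 1/(6*G + G) = 1/(7*G))
1/(91378 + r(158)) = 1/(91378 + (1/7)/158) = 1/(91378 + (1/7)*(1/158)) = 1/(91378 + 1/1106) = 1/(101064069/1106) = 1106/101064069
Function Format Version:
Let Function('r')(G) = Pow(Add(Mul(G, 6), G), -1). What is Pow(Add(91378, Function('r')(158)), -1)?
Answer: Rational(1106, 101064069) ≈ 1.0944e-5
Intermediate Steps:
Function('r')(G) = Mul(Rational(1, 7), Pow(G, -1)) (Function('r')(G) = Pow(Add(Mul(6, G), G), -1) = Pow(Mul(7, G), -1) = Mul(Rational(1, 7), Pow(G, -1)))
Pow(Add(91378, Function('r')(158)), -1) = Pow(Add(91378, Mul(Rational(1, 7), Pow(158, -1))), -1) = Pow(Add(91378, Mul(Rational(1, 7), Rational(1, 158))), -1) = Pow(Add(91378, Rational(1, 1106)), -1) = Pow(Rational(101064069, 1106), -1) = Rational(1106, 101064069)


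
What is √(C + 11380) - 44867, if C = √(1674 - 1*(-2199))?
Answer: -44867 + √(11380 + √3873) ≈ -44760.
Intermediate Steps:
C = √3873 (C = √(1674 + 2199) = √3873 ≈ 62.233)
√(C + 11380) - 44867 = √(√3873 + 11380) - 44867 = √(11380 + √3873) - 44867 = -44867 + √(11380 + √3873)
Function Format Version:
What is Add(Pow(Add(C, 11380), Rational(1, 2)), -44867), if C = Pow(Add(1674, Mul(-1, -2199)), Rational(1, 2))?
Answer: Add(-44867, Pow(Add(11380, Pow(3873, Rational(1, 2))), Rational(1, 2))) ≈ -44760.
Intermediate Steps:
C = Pow(3873, Rational(1, 2)) (C = Pow(Add(1674, 2199), Rational(1, 2)) = Pow(3873, Rational(1, 2)) ≈ 62.233)
Add(Pow(Add(C, 11380), Rational(1, 2)), -44867) = Add(Pow(Add(Pow(3873, Rational(1, 2)), 11380), Rational(1, 2)), -44867) = Add(Pow(Add(11380, Pow(3873, Rational(1, 2))), Rational(1, 2)), -44867) = Add(-44867, Pow(Add(11380, Pow(3873, Rational(1, 2))), Rational(1, 2)))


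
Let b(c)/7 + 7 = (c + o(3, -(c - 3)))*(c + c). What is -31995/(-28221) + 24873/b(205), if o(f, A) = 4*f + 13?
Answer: 2424474742/2069699919 ≈ 1.1714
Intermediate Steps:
o(f, A) = 13 + 4*f
b(c) = -49 + 14*c*(25 + c) (b(c) = -49 + 7*((c + (13 + 4*3))*(c + c)) = -49 + 7*((c + (13 + 12))*(2*c)) = -49 + 7*((c + 25)*(2*c)) = -49 + 7*((25 + c)*(2*c)) = -49 + 7*(2*c*(25 + c)) = -49 + 14*c*(25 + c))
-31995/(-28221) + 24873/b(205) = -31995/(-28221) + 24873/(-49 + 14*205² + 350*205) = -31995*(-1/28221) + 24873/(-49 + 14*42025 + 71750) = 10665/9407 + 24873/(-49 + 588350 + 71750) = 10665/9407 + 24873/660051 = 10665/9407 + 24873*(1/660051) = 10665/9407 + 8291/220017 = 2424474742/2069699919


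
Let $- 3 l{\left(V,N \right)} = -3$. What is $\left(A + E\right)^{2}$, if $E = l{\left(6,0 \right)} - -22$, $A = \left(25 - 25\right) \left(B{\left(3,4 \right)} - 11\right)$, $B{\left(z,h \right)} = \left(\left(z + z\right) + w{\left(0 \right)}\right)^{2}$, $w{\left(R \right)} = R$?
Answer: $529$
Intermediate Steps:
$l{\left(V,N \right)} = 1$ ($l{\left(V,N \right)} = \left(- \frac{1}{3}\right) \left(-3\right) = 1$)
$B{\left(z,h \right)} = 4 z^{2}$ ($B{\left(z,h \right)} = \left(\left(z + z\right) + 0\right)^{2} = \left(2 z + 0\right)^{2} = \left(2 z\right)^{2} = 4 z^{2}$)
$A = 0$ ($A = \left(25 - 25\right) \left(4 \cdot 3^{2} - 11\right) = 0 \left(4 \cdot 9 - 11\right) = 0 \left(36 - 11\right) = 0 \cdot 25 = 0$)
$E = 23$ ($E = 1 - -22 = 1 + 22 = 23$)
$\left(A + E\right)^{2} = \left(0 + 23\right)^{2} = 23^{2} = 529$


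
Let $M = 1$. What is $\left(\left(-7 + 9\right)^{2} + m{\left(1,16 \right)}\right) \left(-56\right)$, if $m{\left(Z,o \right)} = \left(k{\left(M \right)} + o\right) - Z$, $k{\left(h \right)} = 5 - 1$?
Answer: $-1288$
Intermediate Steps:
$k{\left(h \right)} = 4$ ($k{\left(h \right)} = 5 - 1 = 4$)
$m{\left(Z,o \right)} = 4 + o - Z$ ($m{\left(Z,o \right)} = \left(4 + o\right) - Z = 4 + o - Z$)
$\left(\left(-7 + 9\right)^{2} + m{\left(1,16 \right)}\right) \left(-56\right) = \left(\left(-7 + 9\right)^{2} + \left(4 + 16 - 1\right)\right) \left(-56\right) = \left(2^{2} + \left(4 + 16 - 1\right)\right) \left(-56\right) = \left(4 + 19\right) \left(-56\right) = 23 \left(-56\right) = -1288$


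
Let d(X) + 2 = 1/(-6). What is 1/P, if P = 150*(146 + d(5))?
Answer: 1/21575 ≈ 4.6350e-5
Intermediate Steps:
d(X) = -13/6 (d(X) = -2 + 1/(-6) = -2 - 1/6 = -13/6)
P = 21575 (P = 150*(146 - 13/6) = 150*(863/6) = 21575)
1/P = 1/21575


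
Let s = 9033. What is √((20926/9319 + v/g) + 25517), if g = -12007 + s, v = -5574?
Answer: 2*√1225181117207159787/13857353 ≈ 159.75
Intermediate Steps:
g = -2974 (g = -12007 + 9033 = -2974)
√((20926/9319 + v/g) + 25517) = √((20926/9319 - 5574/(-2974)) + 25517) = √((20926*(1/9319) - 5574*(-1/2974)) + 25517) = √((20926/9319 + 2787/1487) + 25517) = √(57089015/13857353 + 25517) = √(353655165516/13857353) = 2*√1225181117207159787/13857353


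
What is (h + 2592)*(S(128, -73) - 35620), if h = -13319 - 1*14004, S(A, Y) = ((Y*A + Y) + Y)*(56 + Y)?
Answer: -3108934010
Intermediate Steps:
S(A, Y) = (56 + Y)*(2*Y + A*Y) (S(A, Y) = ((A*Y + Y) + Y)*(56 + Y) = ((Y + A*Y) + Y)*(56 + Y) = (2*Y + A*Y)*(56 + Y) = (56 + Y)*(2*Y + A*Y))
h = -27323 (h = -13319 - 14004 = -27323)
(h + 2592)*(S(128, -73) - 35620) = (-27323 + 2592)*(-73*(112 + 2*(-73) + 56*128 + 128*(-73)) - 35620) = -24731*(-73*(112 - 146 + 7168 - 9344) - 35620) = -24731*(-73*(-2210) - 35620) = -24731*(161330 - 35620) = -24731*125710 = -3108934010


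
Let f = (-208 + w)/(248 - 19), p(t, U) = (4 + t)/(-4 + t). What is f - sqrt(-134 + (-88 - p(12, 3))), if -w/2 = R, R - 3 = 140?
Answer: -494/229 - 4*I*sqrt(14) ≈ -2.1572 - 14.967*I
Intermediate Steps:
R = 143 (R = 3 + 140 = 143)
w = -286 (w = -2*143 = -286)
p(t, U) = (4 + t)/(-4 + t)
f = -494/229 (f = (-208 - 286)/(248 - 19) = -494/229 ≈ -2.1572)
f - sqrt(-134 + (-88 - p(12, 3))) = -494/229 - sqrt(-134 + (-88 - (4 + 12)/(-4 + 12))) = -494/229 - sqrt(-134 + (-88 - 16/8)) = -494/229 - sqrt(-134 + (-88 - 1*2)) = -494/229 - sqrt(-134 + (-88 - 2)) = -494/229 - sqrt(-134 - 90) = -494/229 - sqrt(-224) = -494/229 - 4*I*sqrt(14)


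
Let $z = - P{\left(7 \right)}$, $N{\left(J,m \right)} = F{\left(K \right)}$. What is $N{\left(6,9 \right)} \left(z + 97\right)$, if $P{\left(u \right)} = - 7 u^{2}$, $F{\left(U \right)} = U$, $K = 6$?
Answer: $2640$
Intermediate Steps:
$N{\left(J,m \right)} = 6$
$z = 343$ ($z = - \left(-7\right) 7^{2} = - \left(-7\right) 49 = \left(-1\right) \left(-343\right) = 343$)
$N{\left(6,9 \right)} \left(z + 97\right) = 6 \left(343 + 97\right) = 6 \cdot 440 = 2640$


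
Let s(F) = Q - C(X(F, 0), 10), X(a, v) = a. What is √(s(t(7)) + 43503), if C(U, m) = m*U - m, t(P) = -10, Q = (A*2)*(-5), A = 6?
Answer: √43553 ≈ 208.69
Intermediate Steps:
Q = -60 (Q = (6*2)*(-5) = 12*(-5) = -60)
C(U, m) = -m + U*m (C(U, m) = U*m - m = -m + U*m)
s(F) = -50 - 10*F (s(F) = -60 - 10*(-1 + F) = -60 - (-10 + 10*F) = -60 + (10 - 10*F) = -50 - 10*F)
√(s(t(7)) + 43503) = √((-50 - 10*(-10)) + 43503) = √((-50 + 100) + 43503) = √(50 + 43503) = √43553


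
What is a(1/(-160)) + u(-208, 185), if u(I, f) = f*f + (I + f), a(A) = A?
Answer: 5472319/160 ≈ 34202.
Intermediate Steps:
u(I, f) = I + f + f² (u(I, f) = f² + (I + f) = I + f + f²)
a(1/(-160)) + u(-208, 185) = 1/(-160) + (-208 + 185 + 185²) = -1/160 + (-208 + 185 + 34225) = -1/160 + 34202 = 5472319/160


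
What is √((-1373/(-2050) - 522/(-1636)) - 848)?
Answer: 3*I*√661608335019/83845 ≈ 29.103*I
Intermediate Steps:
√((-1373/(-2050) - 522/(-1636)) - 848) = √((-1373*(-1/2050) - 522*(-1/1636)) - 848) = √((1373/2050 + 261/818) - 848) = √(414541/419225 - 848) = √(-355088259/419225) = 3*I*√661608335019/83845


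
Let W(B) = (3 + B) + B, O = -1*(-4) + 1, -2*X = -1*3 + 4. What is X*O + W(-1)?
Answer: -3/2 ≈ -1.5000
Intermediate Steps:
X = -½ (X = -(-1*3 + 4)/2 = -(-3 + 4)/2 = -½*1 = -½ ≈ -0.50000)
O = 5 (O = 4 + 1 = 5)
W(B) = 3 + 2*B
X*O + W(-1) = -½*5 + (3 + 2*(-1)) = -5/2 + (3 - 2) = -5/2 + 1 = -3/2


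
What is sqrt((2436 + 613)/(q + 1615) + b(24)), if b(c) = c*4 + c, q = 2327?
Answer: sqrt(208526982)/1314 ≈ 10.990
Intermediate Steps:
b(c) = 5*c (b(c) = 4*c + c = 5*c)
sqrt((2436 + 613)/(q + 1615) + b(24)) = sqrt((2436 + 613)/(2327 + 1615) + 5*24) = sqrt(3049/3942 + 120) = sqrt(476089/3942) = sqrt(208526982)/1314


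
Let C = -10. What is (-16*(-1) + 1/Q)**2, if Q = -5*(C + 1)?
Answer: 519841/2025 ≈ 256.71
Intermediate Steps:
Q = 45 (Q = -5*(-10 + 1) = -5*(-9) = 45)
(-16*(-1) + 1/Q)**2 = (-16*(-1) + 1/45)**2 = (16 + 1/45)**2 = (721/45)**2 = 519841/2025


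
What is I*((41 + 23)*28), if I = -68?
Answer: -121856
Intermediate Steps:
I*((41 + 23)*28) = -68*(41 + 23)*28 = -4352*28 = -68*1792 = -121856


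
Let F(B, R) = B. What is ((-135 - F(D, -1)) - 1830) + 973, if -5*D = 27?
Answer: -4933/5 ≈ -986.60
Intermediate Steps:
D = -27/5 (D = -⅕*27 = -27/5 ≈ -5.4000)
((-135 - F(D, -1)) - 1830) + 973 = ((-135 - 1*(-27/5)) - 1830) + 973 = ((-135 + 27/5) - 1830) + 973 = (-648/5 - 1830) + 973 = -9798/5 + 973 = -4933/5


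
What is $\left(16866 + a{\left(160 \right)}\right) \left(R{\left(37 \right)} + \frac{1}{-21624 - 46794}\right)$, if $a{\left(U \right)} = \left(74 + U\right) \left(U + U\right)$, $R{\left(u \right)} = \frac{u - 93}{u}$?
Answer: $- \frac{6509625055}{46879} \approx -1.3886 \cdot 10^{5}$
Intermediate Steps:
$R{\left(u \right)} = \frac{-93 + u}{u}$
$a{\left(U \right)} = 2 U \left(74 + U\right)$ ($a{\left(U \right)} = \left(74 + U\right) 2 U = 2 U \left(74 + U\right)$)
$\left(16866 + a{\left(160 \right)}\right) \left(R{\left(37 \right)} + \frac{1}{-21624 - 46794}\right) = \left(16866 + 2 \cdot 160 \left(74 + 160\right)\right) \left(\frac{-93 + 37}{37} + \frac{1}{-21624 - 46794}\right) = \left(16866 + 2 \cdot 160 \cdot 234\right) \left(\frac{1}{37} \left(-56\right) + \frac{1}{-68418}\right) = \left(16866 + 74880\right) \left(- \frac{56}{37} - \frac{1}{68418}\right) = 91746 \left(- \frac{3831445}{2531466}\right) = - \frac{6509625055}{46879}$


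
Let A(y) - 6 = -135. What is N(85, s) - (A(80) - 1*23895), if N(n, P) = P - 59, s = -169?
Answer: 23796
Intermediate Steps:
N(n, P) = -59 + P
A(y) = -129 (A(y) = 6 - 135 = -129)
N(85, s) - (A(80) - 1*23895) = (-59 - 169) - (-129 - 1*23895) = -228 - (-129 - 23895) = -228 - 1*(-24024) = -228 + 24024 = 23796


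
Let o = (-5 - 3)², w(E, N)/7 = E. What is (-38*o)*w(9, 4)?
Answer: -153216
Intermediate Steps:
w(E, N) = 7*E
o = 64 (o = (-8)² = 64)
(-38*o)*w(9, 4) = (-38*64)*(7*9) = -2432*63 = -153216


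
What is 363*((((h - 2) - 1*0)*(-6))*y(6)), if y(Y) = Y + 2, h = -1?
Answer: 52272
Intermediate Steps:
y(Y) = 2 + Y
363*((((h - 2) - 1*0)*(-6))*y(6)) = 363*((((-1 - 2) - 1*0)*(-6))*(2 + 6)) = 363*(((-3 + 0)*(-6))*8) = 363*(-3*(-6)*8) = 363*(18*8) = 363*144 = 52272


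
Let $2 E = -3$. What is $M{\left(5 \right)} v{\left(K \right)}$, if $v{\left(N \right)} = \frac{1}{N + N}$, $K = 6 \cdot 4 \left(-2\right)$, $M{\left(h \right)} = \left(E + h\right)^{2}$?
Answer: $- \frac{49}{384} \approx -0.1276$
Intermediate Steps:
$E = - \frac{3}{2}$ ($E = \frac{1}{2} \left(-3\right) = - \frac{3}{2} \approx -1.5$)
$M{\left(h \right)} = \left(- \frac{3}{2} + h\right)^{2}$
$K = -48$ ($K = 24 \left(-2\right) = -48$)
$v{\left(N \right)} = \frac{1}{2 N}$
$M{\left(5 \right)} v{\left(K \right)} = \frac{\left(-3 + 2 \cdot 5\right)^{2}}{4} \frac{1}{2 \left(-48\right)} = \frac{\left(-3 + 10\right)^{2}}{4} \cdot \frac{1}{2} \left(- \frac{1}{48}\right) = \frac{7^{2}}{4} \left(- \frac{1}{96}\right) = \frac{1}{4} \cdot 49 \left(- \frac{1}{96}\right) = \frac{49}{4} \left(- \frac{1}{96}\right) = - \frac{49}{384}$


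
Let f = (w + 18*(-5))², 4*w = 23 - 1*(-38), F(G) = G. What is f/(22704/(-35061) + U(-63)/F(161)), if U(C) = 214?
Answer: 168217547407/20521120 ≈ 8197.3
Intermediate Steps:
w = 61/4 (w = (23 - 1*(-38))/4 = (23 + 38)/4 = (¼)*61 = 61/4 ≈ 15.250)
f = 89401/16 (f = (61/4 + 18*(-5))² = (61/4 - 90)² = (-299/4)² = 89401/16 ≈ 5587.6)
f/(22704/(-35061) + U(-63)/F(161)) = 89401/(16*(22704/(-35061) + 214/161)) = 89401/(16*(22704*(-1/35061) + 214*(1/161))) = 89401/(16*(-7568/11687 + 214/161)) = 89401/(16*(1282570/1881607)) = (89401/16)*(1881607/1282570) = 168217547407/20521120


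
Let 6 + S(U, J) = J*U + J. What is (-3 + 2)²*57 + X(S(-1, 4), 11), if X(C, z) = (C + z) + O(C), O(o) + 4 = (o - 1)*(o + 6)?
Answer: 58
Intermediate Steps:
O(o) = -4 + (-1 + o)*(6 + o) (O(o) = -4 + (o - 1)*(o + 6) = -4 + (-1 + o)*(6 + o))
S(U, J) = -6 + J + J*U (S(U, J) = -6 + (J*U + J) = -6 + (J + J*U) = -6 + J + J*U)
X(C, z) = -10 + z + C² + 6*C (X(C, z) = (C + z) + (-10 + C² + 5*C) = -10 + z + C² + 6*C)
(-3 + 2)²*57 + X(S(-1, 4), 11) = (-3 + 2)²*57 + (-10 + 11 + (-6 + 4 + 4*(-1))² + 6*(-6 + 4 + 4*(-1))) = (-1)²*57 + (-10 + 11 + (-6 + 4 - 4)² + 6*(-6 + 4 - 4)) = 1*57 + (-10 + 11 + (-6)² + 6*(-6)) = 57 + (-10 + 11 + 36 - 36) = 57 + 1 = 58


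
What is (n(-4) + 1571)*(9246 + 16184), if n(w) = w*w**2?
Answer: 38323010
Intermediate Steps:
n(w) = w**3
(n(-4) + 1571)*(9246 + 16184) = ((-4)**3 + 1571)*(9246 + 16184) = (-64 + 1571)*25430 = 1507*25430 = 38323010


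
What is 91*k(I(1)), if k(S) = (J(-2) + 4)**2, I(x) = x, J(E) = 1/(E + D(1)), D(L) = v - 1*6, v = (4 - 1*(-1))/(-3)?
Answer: 1161979/841 ≈ 1381.7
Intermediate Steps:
v = -5/3 (v = (4 + 1)*(-1/3) = 5*(-1/3) = -5/3 ≈ -1.6667)
D(L) = -23/3 (D(L) = -5/3 - 1*6 = -5/3 - 6 = -23/3)
J(E) = 1/(-23/3 + E) (J(E) = 1/(E - 23/3) = 1/(-23/3 + E))
k(S) = 12769/841 (k(S) = (3/(-23 + 3*(-2)) + 4)**2 = (3/(-23 - 6) + 4)**2 = (3/(-29) + 4)**2 = (3*(-1/29) + 4)**2 = (-3/29 + 4)**2 = (113/29)**2 = 12769/841)
91*k(I(1)) = 91*(12769/841) = 1161979/841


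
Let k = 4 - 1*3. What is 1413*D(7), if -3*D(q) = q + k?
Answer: -3768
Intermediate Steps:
k = 1 (k = 4 - 3 = 1)
D(q) = -1/3 - q/3 (D(q) = -(q + 1)/3 = -(1 + q)/3 = -1/3 - q/3)
1413*D(7) = 1413*(-1/3 - 1/3*7) = 1413*(-1/3 - 7/3) = 1413*(-8/3) = -3768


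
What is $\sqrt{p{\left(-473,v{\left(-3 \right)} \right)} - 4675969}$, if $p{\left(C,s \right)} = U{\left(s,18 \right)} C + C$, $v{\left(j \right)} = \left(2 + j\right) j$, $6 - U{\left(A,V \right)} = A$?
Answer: $i \sqrt{4677861} \approx 2162.8 i$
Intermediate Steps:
$U{\left(A,V \right)} = 6 - A$
$v{\left(j \right)} = j \left(2 + j\right)$
$p{\left(C,s \right)} = C + C \left(6 - s\right)$ ($p{\left(C,s \right)} = \left(6 - s\right) C + C = C \left(6 - s\right) + C = C + C \left(6 - s\right)$)
$\sqrt{p{\left(-473,v{\left(-3 \right)} \right)} - 4675969} = \sqrt{- 473 \left(7 - - 3 \left(2 - 3\right)\right) - 4675969} = \sqrt{- 473 \left(7 - \left(-3\right) \left(-1\right)\right) - 4675969} = \sqrt{- 473 \left(7 - 3\right) - 4675969} = \sqrt{\left(-473\right) 4 - 4675969} = \sqrt{-1892 - 4675969} = \sqrt{-4677861} = i \sqrt{4677861}$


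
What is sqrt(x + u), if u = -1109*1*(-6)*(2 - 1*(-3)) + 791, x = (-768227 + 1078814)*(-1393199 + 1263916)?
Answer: 2*I*sqrt(10038396265) ≈ 2.0038e+5*I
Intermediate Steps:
x = -40153619121 (x = 310587*(-129283) = -40153619121)
u = 34061 (u = -(-6654)*(2 + 3) + 791 = -(-6654)*5 + 791 = -1109*(-30) + 791 = 33270 + 791 = 34061)
sqrt(x + u) = sqrt(-40153619121 + 34061) = sqrt(-40153585060) = 2*I*sqrt(10038396265)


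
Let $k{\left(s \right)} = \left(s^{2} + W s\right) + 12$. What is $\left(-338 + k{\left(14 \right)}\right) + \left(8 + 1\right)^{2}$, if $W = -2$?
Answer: $-77$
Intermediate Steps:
$k{\left(s \right)} = 12 + s^{2} - 2 s$ ($k{\left(s \right)} = \left(s^{2} - 2 s\right) + 12 = 12 + s^{2} - 2 s$)
$\left(-338 + k{\left(14 \right)}\right) + \left(8 + 1\right)^{2} = \left(-338 + \left(12 + 14^{2} - 28\right)\right) + \left(8 + 1\right)^{2} = \left(-338 + \left(12 + 196 - 28\right)\right) + 9^{2} = \left(-338 + 180\right) + 81 = -158 + 81 = -77$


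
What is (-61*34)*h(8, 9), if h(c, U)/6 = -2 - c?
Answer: 124440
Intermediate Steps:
h(c, U) = -12 - 6*c (h(c, U) = 6*(-2 - c) = -12 - 6*c)
(-61*34)*h(8, 9) = (-61*34)*(-12 - 6*8) = -2074*(-12 - 48) = -2074*(-60) = 124440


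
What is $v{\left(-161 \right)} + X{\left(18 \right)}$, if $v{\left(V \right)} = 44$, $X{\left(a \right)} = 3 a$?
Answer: $98$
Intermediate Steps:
$v{\left(-161 \right)} + X{\left(18 \right)} = 44 + 3 \cdot 18 = 44 + 54 = 98$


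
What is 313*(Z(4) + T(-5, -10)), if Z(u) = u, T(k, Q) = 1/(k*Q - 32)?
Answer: 22849/18 ≈ 1269.4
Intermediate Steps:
T(k, Q) = 1/(-32 + Q*k) (T(k, Q) = 1/(Q*k - 32) = 1/(-32 + Q*k))
313*(Z(4) + T(-5, -10)) = 313*(4 + 1/(-32 - 10*(-5))) = 313*(4 + 1/(-32 + 50)) = 313*(4 + 1/18) = 313*(73/18) = 22849/18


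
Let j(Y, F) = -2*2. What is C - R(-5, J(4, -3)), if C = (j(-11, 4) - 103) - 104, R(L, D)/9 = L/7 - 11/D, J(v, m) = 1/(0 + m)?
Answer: -3511/7 ≈ -501.57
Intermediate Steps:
J(v, m) = 1/m
R(L, D) = -99/D + 9*L/7 (R(L, D) = 9*(L/7 - 11/D) = 9*(-11/D + L/7) = -99/D + 9*L/7)
j(Y, F) = -4
C = -211 (C = (-4 - 103) - 104 = -107 - 104 = -211)
C - R(-5, J(4, -3)) = -211 - (-99/(1/(-3)) + (9/7)*(-5)) = -211 - (-99/(-⅓) - 45/7) = -211 - (-99*(-3) - 45/7) = -211 - (297 - 45/7) = -211 - 1*2034/7 = -211 - 2034/7 = -3511/7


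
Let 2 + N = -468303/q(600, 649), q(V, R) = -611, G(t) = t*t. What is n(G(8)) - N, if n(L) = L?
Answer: -427977/611 ≈ -700.45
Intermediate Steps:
G(t) = t²
N = 467081/611 (N = -2 - 468303/(-611) = -2 - 468303*(-1/611) = -2 + 468303/611 = 467081/611 ≈ 764.45)
n(G(8)) - N = 8² - 1*467081/611 = 64 - 467081/611 = -427977/611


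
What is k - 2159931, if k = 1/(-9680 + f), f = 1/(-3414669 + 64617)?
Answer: -70043329696378143/32428503361 ≈ -2.1599e+6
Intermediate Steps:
f = -1/3350052 (f = 1/(-3350052) = -1/3350052 ≈ -2.9850e-7)
k = -3350052/32428503361 (k = 1/(-9680 - 1/3350052) = 1/(-32428503361/3350052) = -3350052/32428503361 ≈ -0.00010331)
k - 2159931 = -3350052/32428503361 - 2159931 = -70043329696378143/32428503361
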